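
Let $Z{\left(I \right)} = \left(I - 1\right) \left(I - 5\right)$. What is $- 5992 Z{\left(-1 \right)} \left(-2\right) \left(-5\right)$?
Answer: $-719040$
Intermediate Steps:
$Z{\left(I \right)} = \left(-1 + I\right) \left(-5 + I\right)$
$- 5992 Z{\left(-1 \right)} \left(-2\right) \left(-5\right) = - 5992 \left(5 + \left(-1\right)^{2} - -6\right) \left(-2\right) \left(-5\right) = - 5992 \left(5 + 1 + 6\right) \left(-2\right) \left(-5\right) = - 5992 \cdot 12 \left(-2\right) \left(-5\right) = - 5992 \left(\left(-24\right) \left(-5\right)\right) = \left(-5992\right) 120 = -719040$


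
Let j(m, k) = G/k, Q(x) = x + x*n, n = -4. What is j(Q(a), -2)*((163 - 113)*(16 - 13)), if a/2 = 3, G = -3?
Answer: 225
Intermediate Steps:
a = 6 (a = 2*3 = 6)
Q(x) = -3*x (Q(x) = x + x*(-4) = x - 4*x = -3*x)
j(m, k) = -3/k
j(Q(a), -2)*((163 - 113)*(16 - 13)) = (-3/(-2))*((163 - 113)*(16 - 13)) = (-3*(-½))*(50*3) = (3/2)*150 = 225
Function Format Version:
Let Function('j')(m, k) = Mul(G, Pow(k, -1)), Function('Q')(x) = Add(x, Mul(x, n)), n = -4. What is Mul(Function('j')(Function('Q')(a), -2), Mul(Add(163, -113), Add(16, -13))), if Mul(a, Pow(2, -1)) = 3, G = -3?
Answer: 225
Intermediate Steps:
a = 6 (a = Mul(2, 3) = 6)
Function('Q')(x) = Mul(-3, x) (Function('Q')(x) = Add(x, Mul(x, -4)) = Add(x, Mul(-4, x)) = Mul(-3, x))
Function('j')(m, k) = Mul(-3, Pow(k, -1))
Mul(Function('j')(Function('Q')(a), -2), Mul(Add(163, -113), Add(16, -13))) = Mul(Mul(-3, Pow(-2, -1)), Mul(Add(163, -113), Add(16, -13))) = Mul(Mul(-3, Rational(-1, 2)), Mul(50, 3)) = Mul(Rational(3, 2), 150) = 225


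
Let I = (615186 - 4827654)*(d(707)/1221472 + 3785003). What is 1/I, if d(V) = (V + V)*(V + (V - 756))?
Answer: -1558/24841074858261831 ≈ -6.2719e-14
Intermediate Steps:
d(V) = 2*V*(-756 + 2*V) (d(V) = (2*V)*(V + (-756 + V)) = (2*V)*(-756 + 2*V) = 2*V*(-756 + 2*V))
I = -24841074858261831/1558 (I = (615186 - 4827654)*((4*707*(-378 + 707))/1221472 + 3785003) = -4212468*((4*707*329)*(1/1221472) + 3785003) = -4212468*(930412*(1/1221472) + 3785003) = -4212468*(4747/6232 + 3785003) = -4212468*23588143443/6232 = -24841074858261831/1558 ≈ -1.5944e+13)
1/I = 1/(-24841074858261831/1558) = -1558/24841074858261831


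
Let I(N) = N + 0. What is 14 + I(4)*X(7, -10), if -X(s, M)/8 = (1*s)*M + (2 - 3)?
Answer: 2286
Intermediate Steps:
I(N) = N
X(s, M) = 8 - 8*M*s (X(s, M) = -8*((1*s)*M + (2 - 3)) = -8*(s*M - 1) = -8*(M*s - 1) = -8*(-1 + M*s) = 8 - 8*M*s)
14 + I(4)*X(7, -10) = 14 + 4*(8 - 8*(-10)*7) = 14 + 4*(8 + 560) = 14 + 4*568 = 14 + 2272 = 2286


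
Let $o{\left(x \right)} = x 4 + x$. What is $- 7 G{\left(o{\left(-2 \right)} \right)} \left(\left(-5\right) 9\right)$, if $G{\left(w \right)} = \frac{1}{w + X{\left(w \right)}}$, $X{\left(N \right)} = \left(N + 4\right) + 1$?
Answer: $-21$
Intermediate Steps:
$X{\left(N \right)} = 5 + N$ ($X{\left(N \right)} = \left(4 + N\right) + 1 = 5 + N$)
$o{\left(x \right)} = 5 x$ ($o{\left(x \right)} = 4 x + x = 5 x$)
$G{\left(w \right)} = \frac{1}{5 + 2 w}$ ($G{\left(w \right)} = \frac{1}{w + \left(5 + w\right)} = \frac{1}{5 + 2 w}$)
$- 7 G{\left(o{\left(-2 \right)} \right)} \left(\left(-5\right) 9\right) = - \frac{7}{5 + 2 \cdot 5 \left(-2\right)} \left(\left(-5\right) 9\right) = - \frac{7}{5 + 2 \left(-10\right)} \left(-45\right) = - \frac{7}{5 - 20} \left(-45\right) = - \frac{7}{-15} \left(-45\right) = \left(-7\right) \left(- \frac{1}{15}\right) \left(-45\right) = \frac{7}{15} \left(-45\right) = -21$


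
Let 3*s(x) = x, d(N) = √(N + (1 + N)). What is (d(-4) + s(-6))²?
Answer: (2 - I*√7)² ≈ -3.0 - 10.583*I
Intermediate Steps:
d(N) = √(1 + 2*N)
s(x) = x/3
(d(-4) + s(-6))² = (√(1 + 2*(-4)) + (⅓)*(-6))² = (√(1 - 8) - 2)² = (√(-7) - 2)² = (I*√7 - 2)² = (-2 + I*√7)²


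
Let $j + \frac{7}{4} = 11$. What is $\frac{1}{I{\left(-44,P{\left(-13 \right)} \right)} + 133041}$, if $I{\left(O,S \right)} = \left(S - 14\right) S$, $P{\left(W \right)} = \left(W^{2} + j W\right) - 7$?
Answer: $\frac{16}{2147193} \approx 7.4516 \cdot 10^{-6}$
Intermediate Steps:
$j = \frac{37}{4}$ ($j = - \frac{7}{4} + 11 = \frac{37}{4} \approx 9.25$)
$P{\left(W \right)} = -7 + W^{2} + \frac{37 W}{4}$ ($P{\left(W \right)} = \left(W^{2} + \frac{37 W}{4}\right) - 7 = -7 + W^{2} + \frac{37 W}{4}$)
$I{\left(O,S \right)} = S \left(-14 + S\right)$ ($I{\left(O,S \right)} = \left(-14 + S\right) S = S \left(-14 + S\right)$)
$\frac{1}{I{\left(-44,P{\left(-13 \right)} \right)} + 133041} = \frac{1}{\left(-7 + \left(-13\right)^{2} + \frac{37}{4} \left(-13\right)\right) \left(-14 + \left(-7 + \left(-13\right)^{2} + \frac{37}{4} \left(-13\right)\right)\right) + 133041} = \frac{1}{\left(-7 + 169 - \frac{481}{4}\right) \left(-14 - - \frac{167}{4}\right) + 133041} = \frac{1}{\frac{167 \left(-14 + \frac{167}{4}\right)}{4} + 133041} = \frac{1}{\frac{167}{4} \cdot \frac{111}{4} + 133041} = \frac{1}{\frac{18537}{16} + 133041} = \frac{1}{\frac{2147193}{16}} = \frac{16}{2147193}$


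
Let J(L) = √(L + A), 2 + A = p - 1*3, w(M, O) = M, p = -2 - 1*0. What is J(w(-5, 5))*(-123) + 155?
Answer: 155 - 246*I*√3 ≈ 155.0 - 426.08*I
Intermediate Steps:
p = -2 (p = -2 + 0 = -2)
A = -7 (A = -2 + (-2 - 1*3) = -2 + (-2 - 3) = -2 - 5 = -7)
J(L) = √(-7 + L) (J(L) = √(L - 7) = √(-7 + L))
J(w(-5, 5))*(-123) + 155 = √(-7 - 5)*(-123) + 155 = √(-12)*(-123) + 155 = (2*I*√3)*(-123) + 155 = -246*I*√3 + 155 = 155 - 246*I*√3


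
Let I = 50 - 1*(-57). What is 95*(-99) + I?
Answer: -9298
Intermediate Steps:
I = 107 (I = 50 + 57 = 107)
95*(-99) + I = 95*(-99) + 107 = -9405 + 107 = -9298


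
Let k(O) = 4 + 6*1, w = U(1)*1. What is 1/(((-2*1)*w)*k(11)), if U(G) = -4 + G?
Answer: 1/60 ≈ 0.016667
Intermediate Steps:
w = -3 (w = (-4 + 1)*1 = -3*1 = -3)
k(O) = 10 (k(O) = 4 + 6 = 10)
1/(((-2*1)*w)*k(11)) = 1/((-2*1*(-3))*10) = 1/(-2*(-3)*10) = 1/(6*10) = 1/60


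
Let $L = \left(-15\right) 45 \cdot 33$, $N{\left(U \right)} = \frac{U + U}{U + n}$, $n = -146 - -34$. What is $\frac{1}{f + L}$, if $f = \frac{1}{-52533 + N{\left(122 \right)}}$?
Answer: $- \frac{262543}{5848145330} \approx -4.4893 \cdot 10^{-5}$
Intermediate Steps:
$n = -112$ ($n = -146 + 34 = -112$)
$N{\left(U \right)} = \frac{2 U}{-112 + U}$ ($N{\left(U \right)} = \frac{U + U}{U - 112} = \frac{2 U}{-112 + U}$)
$L = -22275$ ($L = \left(-675\right) 33 = -22275$)
$f = - \frac{5}{262543}$ ($f = \frac{1}{-52533 + 2 \cdot 122 \frac{1}{-112 + 122}} = \frac{1}{-52533 + 2 \cdot 122 \cdot \frac{1}{10}} = \frac{1}{-52533 + \frac{122}{5}} = \frac{1}{- \frac{262543}{5}} = - \frac{5}{262543} \approx -1.9044 \cdot 10^{-5}$)
$\frac{1}{f + L} = \frac{1}{- \frac{5}{262543} - 22275} = \frac{1}{- \frac{5848145330}{262543}} = - \frac{262543}{5848145330}$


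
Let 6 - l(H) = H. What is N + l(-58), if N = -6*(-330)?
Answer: 2044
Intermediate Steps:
N = 1980
l(H) = 6 - H
N + l(-58) = 1980 + (6 - 1*(-58)) = 1980 + (6 + 58) = 1980 + 64 = 2044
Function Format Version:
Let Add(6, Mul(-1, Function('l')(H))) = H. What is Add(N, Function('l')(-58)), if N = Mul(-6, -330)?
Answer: 2044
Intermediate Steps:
N = 1980
Function('l')(H) = Add(6, Mul(-1, H))
Add(N, Function('l')(-58)) = Add(1980, Add(6, Mul(-1, -58))) = Add(1980, Add(6, 58)) = Add(1980, 64) = 2044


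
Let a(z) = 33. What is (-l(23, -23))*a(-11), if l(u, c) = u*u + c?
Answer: -16698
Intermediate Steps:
l(u, c) = c + u² (l(u, c) = u² + c = c + u²)
(-l(23, -23))*a(-11) = -(-23 + 23²)*33 = -(-23 + 529)*33 = -1*506*33 = -506*33 = -16698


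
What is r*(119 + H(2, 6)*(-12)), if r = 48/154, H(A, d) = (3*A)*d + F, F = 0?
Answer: -7512/77 ≈ -97.558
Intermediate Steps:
H(A, d) = 3*A*d (H(A, d) = (3*A)*d + 0 = 3*A*d + 0 = 3*A*d)
r = 24/77 (r = 48*(1/154) = 24/77 ≈ 0.31169)
r*(119 + H(2, 6)*(-12)) = 24*(119 + (3*2*6)*(-12))/77 = 24*(119 + 36*(-12))/77 = 24*(119 - 432)/77 = (24/77)*(-313) = -7512/77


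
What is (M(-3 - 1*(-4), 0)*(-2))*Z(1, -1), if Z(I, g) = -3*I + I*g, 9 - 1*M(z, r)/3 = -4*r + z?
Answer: 192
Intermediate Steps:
M(z, r) = 27 - 3*z + 12*r (M(z, r) = 27 - 3*(-4*r + z) = 27 - 3*(z - 4*r) = 27 + (-3*z + 12*r) = 27 - 3*z + 12*r)
(M(-3 - 1*(-4), 0)*(-2))*Z(1, -1) = ((27 - 3*(-3 - 1*(-4)) + 12*0)*(-2))*(1*(-3 - 1)) = ((27 - 3*(-3 + 4) + 0)*(-2))*(1*(-4)) = ((27 - 3*1 + 0)*(-2))*(-4) = ((27 - 3 + 0)*(-2))*(-4) = (24*(-2))*(-4) = -48*(-4) = 192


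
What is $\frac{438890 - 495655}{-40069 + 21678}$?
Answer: $\frac{56765}{18391} \approx 3.0866$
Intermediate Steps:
$\frac{438890 - 495655}{-40069 + 21678} = - \frac{56765}{-18391} = \left(-56765\right) \left(- \frac{1}{18391}\right) = \frac{56765}{18391}$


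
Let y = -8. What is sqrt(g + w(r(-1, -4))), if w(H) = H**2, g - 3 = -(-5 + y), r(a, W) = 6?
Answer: 2*sqrt(13) ≈ 7.2111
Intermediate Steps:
g = 16 (g = 3 - (-5 - 8) = 3 - 1*(-13) = 3 + 13 = 16)
sqrt(g + w(r(-1, -4))) = sqrt(16 + 6**2) = sqrt(16 + 36) = sqrt(52) = 2*sqrt(13)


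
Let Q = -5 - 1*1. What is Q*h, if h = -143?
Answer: 858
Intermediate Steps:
Q = -6 (Q = -5 - 1 = -6)
Q*h = -6*(-143) = 858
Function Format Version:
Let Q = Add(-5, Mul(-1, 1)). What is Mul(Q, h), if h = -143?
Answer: 858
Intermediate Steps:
Q = -6 (Q = Add(-5, -1) = -6)
Mul(Q, h) = Mul(-6, -143) = 858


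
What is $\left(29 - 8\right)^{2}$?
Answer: $441$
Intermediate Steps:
$\left(29 - 8\right)^{2} = 21^{2} = 441$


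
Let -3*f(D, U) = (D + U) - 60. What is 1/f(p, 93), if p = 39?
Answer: -1/24 ≈ -0.041667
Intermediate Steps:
f(D, U) = 20 - D/3 - U/3 (f(D, U) = -((D + U) - 60)/3 = -(-60 + D + U)/3 = 20 - D/3 - U/3)
1/f(p, 93) = 1/(20 - 1/3*39 - 1/3*93) = 1/(20 - 13 - 31) = 1/(-24) = -1/24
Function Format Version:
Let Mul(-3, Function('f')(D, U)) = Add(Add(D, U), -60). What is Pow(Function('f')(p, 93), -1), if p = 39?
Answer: Rational(-1, 24) ≈ -0.041667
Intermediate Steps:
Function('f')(D, U) = Add(20, Mul(Rational(-1, 3), D), Mul(Rational(-1, 3), U)) (Function('f')(D, U) = Mul(Rational(-1, 3), Add(Add(D, U), -60)) = Mul(Rational(-1, 3), Add(-60, D, U)) = Add(20, Mul(Rational(-1, 3), D), Mul(Rational(-1, 3), U)))
Pow(Function('f')(p, 93), -1) = Pow(Add(20, Mul(Rational(-1, 3), 39), Mul(Rational(-1, 3), 93)), -1) = Pow(Add(20, -13, -31), -1) = Pow(-24, -1) = Rational(-1, 24)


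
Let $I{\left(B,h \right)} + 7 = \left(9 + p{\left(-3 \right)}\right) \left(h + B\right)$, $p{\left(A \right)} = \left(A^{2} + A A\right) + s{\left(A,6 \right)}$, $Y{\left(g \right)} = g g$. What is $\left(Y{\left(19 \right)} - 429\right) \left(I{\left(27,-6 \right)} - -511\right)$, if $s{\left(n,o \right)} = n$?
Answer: $-68544$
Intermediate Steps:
$Y{\left(g \right)} = g^{2}$
$p{\left(A \right)} = A + 2 A^{2}$ ($p{\left(A \right)} = \left(A^{2} + A A\right) + A = \left(A^{2} + A^{2}\right) + A = 2 A^{2} + A = A + 2 A^{2}$)
$I{\left(B,h \right)} = -7 + 24 B + 24 h$ ($I{\left(B,h \right)} = -7 + \left(9 - 3 \left(1 + 2 \left(-3\right)\right)\right) \left(h + B\right) = -7 + \left(9 - 3 \left(1 - 6\right)\right) \left(B + h\right) = -7 + \left(9 - -15\right) \left(B + h\right) = -7 + \left(9 + 15\right) \left(B + h\right) = -7 + 24 \left(B + h\right) = -7 + \left(24 B + 24 h\right) = -7 + 24 B + 24 h$)
$\left(Y{\left(19 \right)} - 429\right) \left(I{\left(27,-6 \right)} - -511\right) = \left(19^{2} - 429\right) \left(\left(-7 + 24 \cdot 27 + 24 \left(-6\right)\right) - -511\right) = \left(361 - 429\right) \left(\left(-7 + 648 - 144\right) + 511\right) = - 68 \left(497 + 511\right) = \left(-68\right) 1008 = -68544$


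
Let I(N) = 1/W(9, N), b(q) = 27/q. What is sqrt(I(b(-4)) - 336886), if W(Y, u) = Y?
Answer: 7*I*sqrt(61877)/3 ≈ 580.42*I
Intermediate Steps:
I(N) = 1/9
sqrt(I(b(-4)) - 336886) = sqrt(1/9 - 336886) = sqrt(-3031973/9) = 7*I*sqrt(61877)/3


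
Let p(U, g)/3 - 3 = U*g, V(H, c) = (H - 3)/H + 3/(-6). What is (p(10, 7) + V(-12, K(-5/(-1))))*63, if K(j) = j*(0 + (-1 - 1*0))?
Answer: 55377/4 ≈ 13844.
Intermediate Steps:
K(j) = -j (K(j) = j*(0 + (-1 + 0)) = j*(0 - 1) = j*(-1) = -j)
V(H, c) = -½ + (-3 + H)/H (V(H, c) = (-3 + H)/H + 3*(-⅙) = (-3 + H)/H - ½ = -½ + (-3 + H)/H)
p(U, g) = 9 + 3*U*g (p(U, g) = 9 + 3*(U*g) = 9 + 3*U*g)
(p(10, 7) + V(-12, K(-5/(-1))))*63 = ((9 + 3*10*7) + (½)*(-6 - 12)/(-12))*63 = ((9 + 210) + (½)*(-1/12)*(-18))*63 = (219 + ¾)*63 = (879/4)*63 = 55377/4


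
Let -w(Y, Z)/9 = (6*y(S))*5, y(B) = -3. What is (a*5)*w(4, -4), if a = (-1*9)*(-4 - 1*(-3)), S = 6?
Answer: 36450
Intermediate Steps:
w(Y, Z) = 810 (w(Y, Z) = -9*6*(-3)*5 = -(-162)*5 = -9*(-90) = 810)
a = 9 (a = -9*(-4 + 3) = -9*(-1) = 9)
(a*5)*w(4, -4) = (9*5)*810 = 45*810 = 36450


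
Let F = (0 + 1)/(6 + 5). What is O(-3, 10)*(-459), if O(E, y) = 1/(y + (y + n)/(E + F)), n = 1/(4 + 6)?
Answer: -146880/2089 ≈ -70.311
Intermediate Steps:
n = 1/10 ≈ 0.10000
F = 1/11 ≈ 0.090909
O(E, y) = 1/(y + (1/10 + y)/(1/11 + E)) (O(E, y) = 1/(y + (y + 1/10)/(E + 1/11)) = 1/(y + (1/10 + y)/(1/11 + E)))
O(-3, 10)*(-459) = (10*(1 + 11*(-3))/(11 + 120*10 + 110*(-3)*10))*(-459) = (10*(1 - 33)/(11 + 1200 - 3300))*(-459) = (10*(-32)/(-2089))*(-459) = (10*(-1/2089)*(-32))*(-459) = (320/2089)*(-459) = -146880/2089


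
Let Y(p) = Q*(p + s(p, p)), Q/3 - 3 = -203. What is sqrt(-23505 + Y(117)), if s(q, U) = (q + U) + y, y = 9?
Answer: I*sqrt(239505) ≈ 489.39*I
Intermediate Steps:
Q = -600 (Q = 9 + 3*(-203) = 9 - 609 = -600)
s(q, U) = 9 + U + q (s(q, U) = (q + U) + 9 = (U + q) + 9 = 9 + U + q)
Y(p) = -5400 - 1800*p (Y(p) = -600*(p + (9 + p + p)) = -600*(p + (9 + 2*p)) = -600*(9 + 3*p) = -5400 - 1800*p)
sqrt(-23505 + Y(117)) = sqrt(-23505 + (-5400 - 1800*117)) = sqrt(-23505 + (-5400 - 210600)) = sqrt(-23505 - 216000) = sqrt(-239505) = I*sqrt(239505)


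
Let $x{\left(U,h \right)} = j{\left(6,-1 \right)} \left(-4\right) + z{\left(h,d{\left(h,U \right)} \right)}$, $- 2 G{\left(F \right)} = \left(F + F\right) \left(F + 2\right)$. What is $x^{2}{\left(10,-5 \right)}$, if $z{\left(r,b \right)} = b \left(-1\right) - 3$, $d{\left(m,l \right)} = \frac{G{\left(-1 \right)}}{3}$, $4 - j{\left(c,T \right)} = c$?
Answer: $\frac{196}{9} \approx 21.778$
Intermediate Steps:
$j{\left(c,T \right)} = 4 - c$
$G{\left(F \right)} = - F \left(2 + F\right)$ ($G{\left(F \right)} = - \frac{\left(F + F\right) \left(F + 2\right)}{2} = - \frac{2 F \left(2 + F\right)}{2} = - F \left(2 + F\right)$)
$d{\left(m,l \right)} = \frac{1}{3}$ ($d{\left(m,l \right)} = \frac{\left(-1\right) \left(-1\right) \left(2 - 1\right)}{3} = \left(-1\right) \left(-1\right) 1 \cdot \frac{1}{3} = 1 \cdot \frac{1}{3} = \frac{1}{3}$)
$z{\left(r,b \right)} = -3 - b$ ($z{\left(r,b \right)} = - b - 3 = -3 - b$)
$x{\left(U,h \right)} = \frac{14}{3}$ ($x{\left(U,h \right)} = \left(4 - 6\right) \left(-4\right) - \frac{10}{3} = \left(-2\right) \left(-4\right) - \frac{10}{3} = 8 - \frac{10}{3} = \frac{14}{3}$)
$x^{2}{\left(10,-5 \right)} = \left(\frac{14}{3}\right)^{2} = \frac{196}{9}$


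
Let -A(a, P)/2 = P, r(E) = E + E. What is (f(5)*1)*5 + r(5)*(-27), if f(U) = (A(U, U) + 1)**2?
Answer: 135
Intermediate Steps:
r(E) = 2*E
A(a, P) = -2*P
f(U) = (1 - 2*U)**2 (f(U) = (-2*U + 1)**2 = (1 - 2*U)**2)
(f(5)*1)*5 + r(5)*(-27) = ((-1 + 2*5)**2*1)*5 + (2*5)*(-27) = ((-1 + 10)**2*1)*5 + 10*(-27) = (9**2*1)*5 - 270 = (81*1)*5 - 270 = 81*5 - 270 = 405 - 270 = 135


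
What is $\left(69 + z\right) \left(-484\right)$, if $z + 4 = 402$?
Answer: $-226028$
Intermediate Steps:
$z = 398$ ($z = -4 + 402 = 398$)
$\left(69 + z\right) \left(-484\right) = \left(69 + 398\right) \left(-484\right) = 467 \left(-484\right) = -226028$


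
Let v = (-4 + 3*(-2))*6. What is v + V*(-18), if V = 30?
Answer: -600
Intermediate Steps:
v = -60 (v = (-4 - 6)*6 = -10*6 = -60)
v + V*(-18) = -60 + 30*(-18) = -60 - 540 = -600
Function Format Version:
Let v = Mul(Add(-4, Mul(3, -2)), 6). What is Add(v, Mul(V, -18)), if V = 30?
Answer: -600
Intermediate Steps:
v = -60 (v = Mul(Add(-4, -6), 6) = Mul(-10, 6) = -60)
Add(v, Mul(V, -18)) = Add(-60, Mul(30, -18)) = Add(-60, -540) = -600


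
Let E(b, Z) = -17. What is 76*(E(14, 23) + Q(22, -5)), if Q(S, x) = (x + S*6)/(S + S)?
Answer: -11799/11 ≈ -1072.6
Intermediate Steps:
Q(S, x) = (x + 6*S)/(2*S) (Q(S, x) = (x + 6*S)/((2*S)) = (x + 6*S)*(1/(2*S)) = (x + 6*S)/(2*S))
76*(E(14, 23) + Q(22, -5)) = 76*(-17 + (3 + (½)*(-5)/22)) = 76*(-17 + (3 + (½)*(-5)*(1/22))) = 76*(-17 + (3 - 5/44)) = 76*(-17 + 127/44) = 76*(-621/44) = -11799/11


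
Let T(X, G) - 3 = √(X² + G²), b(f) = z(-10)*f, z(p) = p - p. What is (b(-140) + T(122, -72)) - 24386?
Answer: -24383 + 2*√5017 ≈ -24241.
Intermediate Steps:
z(p) = 0
b(f) = 0 (b(f) = 0*f = 0)
T(X, G) = 3 + √(G² + X²) (T(X, G) = 3 + √(X² + G²) = 3 + √(G² + X²))
(b(-140) + T(122, -72)) - 24386 = (0 + (3 + √((-72)² + 122²))) - 24386 = (0 + (3 + √(5184 + 14884))) - 24386 = (0 + (3 + √20068)) - 24386 = (0 + (3 + 2*√5017)) - 24386 = (3 + 2*√5017) - 24386 = -24383 + 2*√5017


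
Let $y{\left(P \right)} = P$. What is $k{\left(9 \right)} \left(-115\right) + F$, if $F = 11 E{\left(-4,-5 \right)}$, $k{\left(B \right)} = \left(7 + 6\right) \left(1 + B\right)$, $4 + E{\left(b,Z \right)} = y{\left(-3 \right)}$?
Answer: $-15027$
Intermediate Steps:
$E{\left(b,Z \right)} = -7$ ($E{\left(b,Z \right)} = -4 - 3 = -7$)
$k{\left(B \right)} = 13 + 13 B$ ($k{\left(B \right)} = 13 \left(1 + B\right) = 13 + 13 B$)
$F = -77$ ($F = 11 \left(-7\right) = -77$)
$k{\left(9 \right)} \left(-115\right) + F = \left(13 + 13 \cdot 9\right) \left(-115\right) - 77 = \left(13 + 117\right) \left(-115\right) - 77 = 130 \left(-115\right) - 77 = -14950 - 77 = -15027$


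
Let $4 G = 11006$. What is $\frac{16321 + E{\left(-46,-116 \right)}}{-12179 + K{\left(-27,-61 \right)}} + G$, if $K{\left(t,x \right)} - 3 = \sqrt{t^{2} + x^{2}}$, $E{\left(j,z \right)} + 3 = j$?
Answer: $\frac{135904398139}{49416842} - \frac{13560 \sqrt{178}}{24708421} \approx 2750.2$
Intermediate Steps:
$G = \frac{5503}{2}$ ($G = \frac{1}{4} \cdot 11006 = \frac{5503}{2} \approx 2751.5$)
$E{\left(j,z \right)} = -3 + j$
$K{\left(t,x \right)} = 3 + \sqrt{t^{2} + x^{2}}$
$\frac{16321 + E{\left(-46,-116 \right)}}{-12179 + K{\left(-27,-61 \right)}} + G = \frac{16321 - 49}{-12179 + \left(3 + \sqrt{\left(-27\right)^{2} + \left(-61\right)^{2}}\right)} + \frac{5503}{2} = \frac{16321 - 49}{-12179 + \left(3 + \sqrt{729 + 3721}\right)} + \frac{5503}{2} = \frac{16272}{-12179 + \left(3 + \sqrt{4450}\right)} + \frac{5503}{2} = \frac{16272}{-12179 + \left(3 + 5 \sqrt{178}\right)} + \frac{5503}{2} = \frac{16272}{-12176 + 5 \sqrt{178}} + \frac{5503}{2} = \frac{5503}{2} + \frac{16272}{-12176 + 5 \sqrt{178}}$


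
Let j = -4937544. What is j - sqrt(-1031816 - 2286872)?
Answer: -4937544 - 4*I*sqrt(207418) ≈ -4.9375e+6 - 1821.7*I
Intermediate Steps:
j - sqrt(-1031816 - 2286872) = -4937544 - sqrt(-1031816 - 2286872) = -4937544 - sqrt(-3318688) = -4937544 - 4*I*sqrt(207418)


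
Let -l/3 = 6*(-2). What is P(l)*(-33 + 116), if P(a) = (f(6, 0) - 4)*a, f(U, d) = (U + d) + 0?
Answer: 5976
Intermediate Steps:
l = 36 (l = -18*(-2) = -3*(-12) = 36)
f(U, d) = U + d
P(a) = 2*a (P(a) = ((6 + 0) - 4)*a = (6 - 4)*a = 2*a)
P(l)*(-33 + 116) = (2*36)*(-33 + 116) = 72*83 = 5976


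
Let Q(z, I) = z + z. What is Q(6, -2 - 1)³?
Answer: 1728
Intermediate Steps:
Q(z, I) = 2*z
Q(6, -2 - 1)³ = (2*6)³ = 12³ = 1728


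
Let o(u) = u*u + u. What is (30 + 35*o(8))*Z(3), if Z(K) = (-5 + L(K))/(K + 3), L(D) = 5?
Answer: 0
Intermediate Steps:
o(u) = u + u² (o(u) = u² + u = u + u²)
Z(K) = 0 (Z(K) = (-5 + 5)/(K + 3) = 0/(3 + K) = 0)
(30 + 35*o(8))*Z(3) = (30 + 35*(8*(1 + 8)))*0 = (30 + 35*(8*9))*0 = (30 + 35*72)*0 = (30 + 2520)*0 = 2550*0 = 0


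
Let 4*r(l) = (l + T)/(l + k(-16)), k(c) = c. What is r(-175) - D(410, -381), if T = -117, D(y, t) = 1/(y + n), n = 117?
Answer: 38280/100657 ≈ 0.38030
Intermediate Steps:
D(y, t) = 1/(117 + y) (D(y, t) = 1/(y + 117) = 1/(117 + y))
r(l) = (-117 + l)/(4*(-16 + l)) (r(l) = ((l - 117)/(l - 16))/4 = ((-117 + l)/(-16 + l))/4 = (-117 + l)/(4*(-16 + l)))
r(-175) - D(410, -381) = (-117 - 175)/(4*(-16 - 175)) - 1/(117 + 410) = (¼)*(-292)/(-191) - 1/527 = (¼)*(-1/191)*(-292) - 1*1/527 = 73/191 - 1/527 = 38280/100657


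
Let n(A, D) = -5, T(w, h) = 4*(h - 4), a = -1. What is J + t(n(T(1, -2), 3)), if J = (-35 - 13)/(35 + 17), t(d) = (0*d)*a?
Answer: -12/13 ≈ -0.92308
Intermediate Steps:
T(w, h) = -16 + 4*h (T(w, h) = 4*(-4 + h) = -16 + 4*h)
t(d) = 0 (t(d) = (0*d)*(-1) = 0*(-1) = 0)
J = -12/13 (J = -48/52 = -48*1/52 = -12/13 ≈ -0.92308)
J + t(n(T(1, -2), 3)) = -12/13 + 0 = -12/13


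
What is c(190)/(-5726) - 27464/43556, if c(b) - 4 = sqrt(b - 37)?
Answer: -19679136/31175207 - 3*sqrt(17)/5726 ≈ -0.63340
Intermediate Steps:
c(b) = 4 + sqrt(-37 + b) (c(b) = 4 + sqrt(b - 37) = 4 + sqrt(-37 + b))
c(190)/(-5726) - 27464/43556 = (4 + sqrt(-37 + 190))/(-5726) - 27464/43556 = (4 + sqrt(153))*(-1/5726) - 27464*1/43556 = (4 + 3*sqrt(17))*(-1/5726) - 6866/10889 = (-2/2863 - 3*sqrt(17)/5726) - 6866/10889 = -19679136/31175207 - 3*sqrt(17)/5726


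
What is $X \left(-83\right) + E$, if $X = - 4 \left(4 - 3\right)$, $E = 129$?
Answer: $461$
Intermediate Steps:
$X = -4$ ($X = \left(-4\right) 1 = -4$)
$X \left(-83\right) + E = \left(-4\right) \left(-83\right) + 129 = 332 + 129 = 461$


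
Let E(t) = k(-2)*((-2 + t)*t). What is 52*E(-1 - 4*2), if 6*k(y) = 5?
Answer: 4290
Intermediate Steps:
k(y) = 5/6 (k(y) = (1/6)*5 = 5/6)
E(t) = 5*t*(-2 + t)/6 (E(t) = 5*((-2 + t)*t)/6 = 5*(t*(-2 + t))/6 = 5*t*(-2 + t)/6)
52*E(-1 - 4*2) = 52*(5*(-1 - 4*2)*(-2 + (-1 - 4*2))/6) = 52*(5*(-1 - 8)*(-2 + (-1 - 8))/6) = 52*((5/6)*(-9)*(-2 - 9)) = 52*((5/6)*(-9)*(-11)) = 52*(165/2) = 4290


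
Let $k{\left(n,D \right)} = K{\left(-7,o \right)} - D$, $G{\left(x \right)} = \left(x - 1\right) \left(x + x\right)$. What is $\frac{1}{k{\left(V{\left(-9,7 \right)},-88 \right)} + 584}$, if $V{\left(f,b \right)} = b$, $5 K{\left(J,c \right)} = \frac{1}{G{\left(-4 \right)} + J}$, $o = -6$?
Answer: $\frac{165}{110881} \approx 0.0014881$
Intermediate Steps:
$G{\left(x \right)} = 2 x \left(-1 + x\right)$ ($G{\left(x \right)} = \left(-1 + x\right) 2 x = 2 x \left(-1 + x\right)$)
$K{\left(J,c \right)} = \frac{1}{5 \left(40 + J\right)}$ ($K{\left(J,c \right)} = \frac{1}{5 \left(2 \left(-4\right) \left(-1 - 4\right) + J\right)} = \frac{1}{5 \left(2 \left(-4\right) \left(-5\right) + J\right)} = \frac{1}{5 \left(40 + J\right)}$)
$k{\left(n,D \right)} = \frac{1}{165} - D$ ($k{\left(n,D \right)} = \frac{1}{5 \left(40 - 7\right)} - D = \frac{1}{5 \cdot 33} - D = \frac{1}{5} \cdot \frac{1}{33} - D = \frac{1}{165} - D$)
$\frac{1}{k{\left(V{\left(-9,7 \right)},-88 \right)} + 584} = \frac{1}{\left(\frac{1}{165} - -88\right) + 584} = \frac{1}{\left(\frac{1}{165} + 88\right) + 584} = \frac{1}{\frac{14521}{165} + 584} = \frac{1}{\frac{110881}{165}} = \frac{165}{110881}$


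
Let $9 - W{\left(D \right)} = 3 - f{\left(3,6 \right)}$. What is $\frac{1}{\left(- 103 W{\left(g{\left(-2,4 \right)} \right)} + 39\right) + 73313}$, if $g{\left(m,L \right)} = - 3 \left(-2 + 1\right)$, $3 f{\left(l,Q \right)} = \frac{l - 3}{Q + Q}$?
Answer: $\frac{1}{72734} \approx 1.3749 \cdot 10^{-5}$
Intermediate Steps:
$f{\left(l,Q \right)} = \frac{-3 + l}{6 Q}$ ($f{\left(l,Q \right)} = \frac{\left(l - 3\right) \frac{1}{Q + Q}}{3} = \frac{\left(-3 + l\right) \frac{1}{2 Q}}{3} = \frac{\frac{1}{2} \frac{1}{Q} \left(-3 + l\right)}{3} = \frac{-3 + l}{6 Q}$)
$g{\left(m,L \right)} = 3$ ($g{\left(m,L \right)} = \left(-3\right) \left(-1\right) = 3$)
$W{\left(D \right)} = 6$ ($W{\left(D \right)} = 9 - \left(3 - \frac{-3 + 3}{6 \cdot 6}\right) = 9 - \left(3 - \frac{1}{6} \cdot \frac{1}{6} \cdot 0\right) = 9 - \left(3 - 0\right) = 9 - \left(3 + 0\right) = 9 - 3 = 6$)
$\frac{1}{\left(- 103 W{\left(g{\left(-2,4 \right)} \right)} + 39\right) + 73313} = \frac{1}{\left(\left(-103\right) 6 + 39\right) + 73313} = \frac{1}{\left(-618 + 39\right) + 73313} = \frac{1}{-579 + 73313} = \frac{1}{72734}$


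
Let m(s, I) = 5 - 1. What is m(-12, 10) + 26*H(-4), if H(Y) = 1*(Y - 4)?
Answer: -204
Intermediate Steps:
m(s, I) = 4
H(Y) = -4 + Y (H(Y) = 1*(-4 + Y) = -4 + Y)
m(-12, 10) + 26*H(-4) = 4 + 26*(-4 - 4) = 4 + 26*(-8) = 4 - 208 = -204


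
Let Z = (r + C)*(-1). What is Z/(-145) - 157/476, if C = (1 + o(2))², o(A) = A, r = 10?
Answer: -13721/69020 ≈ -0.19880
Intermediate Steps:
C = 9 (C = (1 + 2)² = 3² = 9)
Z = -19 (Z = (10 + 9)*(-1) = 19*(-1) = -19)
Z/(-145) - 157/476 = -19/(-145) - 157/476 = -19*(-1/145) - 157*1/476 = 19/145 - 157/476 = -13721/69020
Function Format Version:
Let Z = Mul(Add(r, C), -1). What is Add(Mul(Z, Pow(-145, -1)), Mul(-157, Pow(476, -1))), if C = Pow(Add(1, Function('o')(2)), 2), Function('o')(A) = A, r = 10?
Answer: Rational(-13721, 69020) ≈ -0.19880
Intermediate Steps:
C = 9 (C = Pow(Add(1, 2), 2) = Pow(3, 2) = 9)
Z = -19 (Z = Mul(Add(10, 9), -1) = Mul(19, -1) = -19)
Add(Mul(Z, Pow(-145, -1)), Mul(-157, Pow(476, -1))) = Add(Mul(-19, Pow(-145, -1)), Mul(-157, Pow(476, -1))) = Add(Mul(-19, Rational(-1, 145)), Mul(-157, Rational(1, 476))) = Add(Rational(19, 145), Rational(-157, 476)) = Rational(-13721, 69020)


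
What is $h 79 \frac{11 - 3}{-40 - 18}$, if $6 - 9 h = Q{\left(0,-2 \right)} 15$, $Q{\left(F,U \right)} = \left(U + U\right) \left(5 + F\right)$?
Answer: $- \frac{10744}{29} \approx -370.48$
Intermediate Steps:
$Q{\left(F,U \right)} = 2 U \left(5 + F\right)$
$h = 34$ ($h = \frac{2}{3} - \frac{2 \left(-2\right) \left(5 + 0\right) 15}{9} = \frac{2}{3} - \frac{2 \left(-2\right) 5 \cdot 15}{9} = \frac{2}{3} - \frac{\left(-20\right) 15}{9} = \frac{2}{3} - - \frac{100}{3} = \frac{2}{3} + \frac{100}{3} = 34$)
$h 79 \frac{11 - 3}{-40 - 18} = 34 \cdot 79 \frac{11 - 3}{-40 - 18} = 2686 \frac{8}{-58} = 2686 \cdot 8 \left(- \frac{1}{58}\right) = 2686 \left(- \frac{4}{29}\right) = - \frac{10744}{29}$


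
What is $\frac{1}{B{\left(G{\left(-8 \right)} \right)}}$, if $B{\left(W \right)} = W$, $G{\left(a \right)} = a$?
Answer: $- \frac{1}{8} \approx -0.125$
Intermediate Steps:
$\frac{1}{B{\left(G{\left(-8 \right)} \right)}} = \frac{1}{-8} = - \frac{1}{8}$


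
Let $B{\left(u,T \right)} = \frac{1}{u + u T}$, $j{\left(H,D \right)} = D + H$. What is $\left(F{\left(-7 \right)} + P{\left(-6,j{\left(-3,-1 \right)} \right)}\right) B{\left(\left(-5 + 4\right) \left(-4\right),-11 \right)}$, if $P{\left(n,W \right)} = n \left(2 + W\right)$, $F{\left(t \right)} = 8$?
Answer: $- \frac{1}{2} \approx -0.5$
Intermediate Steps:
$B{\left(u,T \right)} = \frac{1}{u + T u}$
$\left(F{\left(-7 \right)} + P{\left(-6,j{\left(-3,-1 \right)} \right)}\right) B{\left(\left(-5 + 4\right) \left(-4\right),-11 \right)} = \left(8 - 6 \left(2 - 4\right)\right) \frac{1}{\left(-5 + 4\right) \left(-4\right) \left(1 - 11\right)} = \left(8 - 6 \left(2 - 4\right)\right) \frac{1}{\left(-1\right) \left(-4\right) \left(-10\right)} = \left(8 - -12\right) \frac{1}{4} \left(- \frac{1}{10}\right) = \left(8 + 12\right) \frac{1}{4} \left(- \frac{1}{10}\right) = 20 \left(- \frac{1}{40}\right) = - \frac{1}{2}$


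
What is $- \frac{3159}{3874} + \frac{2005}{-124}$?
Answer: $- \frac{313811}{18476} \approx -16.985$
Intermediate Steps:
$- \frac{3159}{3874} + \frac{2005}{-124} = \left(-3159\right) \frac{1}{3874} + 2005 \left(- \frac{1}{124}\right) = - \frac{243}{298} - \frac{2005}{124} = - \frac{313811}{18476}$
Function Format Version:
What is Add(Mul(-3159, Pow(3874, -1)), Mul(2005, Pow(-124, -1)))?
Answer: Rational(-313811, 18476) ≈ -16.985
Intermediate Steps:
Add(Mul(-3159, Pow(3874, -1)), Mul(2005, Pow(-124, -1))) = Add(Mul(-3159, Rational(1, 3874)), Mul(2005, Rational(-1, 124))) = Add(Rational(-243, 298), Rational(-2005, 124)) = Rational(-313811, 18476)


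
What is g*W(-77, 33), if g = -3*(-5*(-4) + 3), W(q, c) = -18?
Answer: 1242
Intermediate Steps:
g = -69 (g = -3*(20 + 3) = -3*23 = -69)
g*W(-77, 33) = -69*(-18) = 1242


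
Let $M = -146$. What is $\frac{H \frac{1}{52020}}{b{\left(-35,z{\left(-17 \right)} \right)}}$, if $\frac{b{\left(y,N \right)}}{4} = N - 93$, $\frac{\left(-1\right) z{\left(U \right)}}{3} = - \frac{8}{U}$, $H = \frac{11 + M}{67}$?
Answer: $\frac{1}{9749840} \approx 1.0257 \cdot 10^{-7}$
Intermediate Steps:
$H = - \frac{135}{67}$ ($H = \frac{11 - 146}{67} = \left(-135\right) \frac{1}{67} = - \frac{135}{67} \approx -2.0149$)
$z{\left(U \right)} = \frac{24}{U}$ ($z{\left(U \right)} = - 3 \left(- \frac{8}{U}\right) = \frac{24}{U}$)
$b{\left(y,N \right)} = -372 + 4 N$ ($b{\left(y,N \right)} = 4 \left(N - 93\right) = 4 \left(-93 + N\right) = -372 + 4 N$)
$\frac{H \frac{1}{52020}}{b{\left(-35,z{\left(-17 \right)} \right)}} = \frac{\left(- \frac{135}{67}\right) \frac{1}{52020}}{-372 + 4 \frac{24}{-17}} = \frac{\left(- \frac{135}{67}\right) \frac{1}{52020}}{-372 + 4 \cdot 24 \left(- \frac{1}{17}\right)} = - \frac{3}{77452 \left(-372 + 4 \left(- \frac{24}{17}\right)\right)} = - \frac{3}{77452 \left(-372 - \frac{96}{17}\right)} = - \frac{3}{77452 \left(- \frac{6420}{17}\right)} = \left(- \frac{3}{77452}\right) \left(- \frac{17}{6420}\right) = \frac{1}{9749840}$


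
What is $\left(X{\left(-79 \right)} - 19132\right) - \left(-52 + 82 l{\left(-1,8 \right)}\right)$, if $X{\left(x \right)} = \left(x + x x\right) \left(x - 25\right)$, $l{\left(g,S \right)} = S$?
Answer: $-660584$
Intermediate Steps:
$X{\left(x \right)} = \left(-25 + x\right) \left(x + x^{2}\right)$ ($X{\left(x \right)} = \left(x + x^{2}\right) \left(-25 + x\right) = \left(-25 + x\right) \left(x + x^{2}\right)$)
$\left(X{\left(-79 \right)} - 19132\right) - \left(-52 + 82 l{\left(-1,8 \right)}\right) = \left(- 79 \left(-25 + \left(-79\right)^{2} - -1896\right) - 19132\right) + \left(52 - 656\right) = \left(- 79 \left(-25 + 6241 + 1896\right) - 19132\right) + \left(52 - 656\right) = \left(\left(-79\right) 8112 - 19132\right) - 604 = \left(-640848 - 19132\right) - 604 = -659980 - 604 = -660584$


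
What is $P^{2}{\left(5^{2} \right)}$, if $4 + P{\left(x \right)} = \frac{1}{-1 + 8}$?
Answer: $\frac{729}{49} \approx 14.878$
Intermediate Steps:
$P{\left(x \right)} = - \frac{27}{7}$ ($P{\left(x \right)} = -4 + \frac{1}{-1 + 8} = -4 + \frac{1}{7} = - \frac{27}{7}$)
$P^{2}{\left(5^{2} \right)} = \left(- \frac{27}{7}\right)^{2} = \frac{729}{49}$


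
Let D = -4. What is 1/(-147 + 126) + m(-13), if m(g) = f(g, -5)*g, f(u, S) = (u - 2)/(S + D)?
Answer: -152/7 ≈ -21.714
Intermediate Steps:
f(u, S) = (-2 + u)/(-4 + S) (f(u, S) = (u - 2)/(S - 4) = (-2 + u)/(-4 + S))
m(g) = g*(2/9 - g/9) (m(g) = ((-2 + g)/(-4 - 5))*g = ((-2 + g)/(-9))*g = (-(-2 + g)/9)*g = (2/9 - g/9)*g = g*(2/9 - g/9))
1/(-147 + 126) + m(-13) = 1/(-147 + 126) + (⅑)*(-13)*(2 - 1*(-13)) = 1/(-21) + (⅑)*(-13)*(2 + 13) = -1/21 + (⅑)*(-13)*15 = -1/21 - 65/3 = -152/7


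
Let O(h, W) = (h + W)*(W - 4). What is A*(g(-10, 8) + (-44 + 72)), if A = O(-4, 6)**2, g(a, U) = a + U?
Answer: 416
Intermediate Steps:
O(h, W) = (-4 + W)*(W + h) (O(h, W) = (W + h)*(-4 + W) = (-4 + W)*(W + h))
g(a, U) = U + a
A = 16 (A = (6**2 - 4*6 - 4*(-4) + 6*(-4))**2 = (36 - 24 + 16 - 24)**2 = 4**2 = 16)
A*(g(-10, 8) + (-44 + 72)) = 16*((8 - 10) + (-44 + 72)) = 16*(-2 + 28) = 16*26 = 416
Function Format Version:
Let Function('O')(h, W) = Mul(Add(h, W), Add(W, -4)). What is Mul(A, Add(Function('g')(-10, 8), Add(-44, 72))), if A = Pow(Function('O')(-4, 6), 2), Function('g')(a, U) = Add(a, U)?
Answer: 416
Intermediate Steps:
Function('O')(h, W) = Mul(Add(-4, W), Add(W, h)) (Function('O')(h, W) = Mul(Add(W, h), Add(-4, W)) = Mul(Add(-4, W), Add(W, h)))
Function('g')(a, U) = Add(U, a)
A = 16 (A = Pow(Add(Pow(6, 2), Mul(-4, 6), Mul(-4, -4), Mul(6, -4)), 2) = Pow(Add(36, -24, 16, -24), 2) = Pow(4, 2) = 16)
Mul(A, Add(Function('g')(-10, 8), Add(-44, 72))) = Mul(16, Add(Add(8, -10), Add(-44, 72))) = Mul(16, Add(-2, 28)) = Mul(16, 26) = 416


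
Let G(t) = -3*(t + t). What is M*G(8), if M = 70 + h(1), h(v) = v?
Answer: -3408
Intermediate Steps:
G(t) = -6*t
M = 71 (M = 70 + 1 = 71)
M*G(8) = 71*(-6*8) = 71*(-48) = -3408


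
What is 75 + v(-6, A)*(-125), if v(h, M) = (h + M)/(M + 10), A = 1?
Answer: 1450/11 ≈ 131.82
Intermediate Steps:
v(h, M) = (M + h)/(10 + M)
75 + v(-6, A)*(-125) = 75 + ((1 - 6)/(10 + 1))*(-125) = 75 + (-5/11)*(-125) = 75 + ((1/11)*(-5))*(-125) = 75 - 5/11*(-125) = 75 + 625/11 = 1450/11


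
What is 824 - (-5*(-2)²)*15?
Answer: 1124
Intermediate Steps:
824 - (-5*(-2)²)*15 = 824 - (-5*4)*15 = 824 - (-20)*15 = 824 - 1*(-300) = 824 + 300 = 1124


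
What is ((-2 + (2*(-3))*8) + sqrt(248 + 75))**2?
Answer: (50 - sqrt(323))**2 ≈ 1025.8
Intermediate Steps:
((-2 + (2*(-3))*8) + sqrt(248 + 75))**2 = ((-2 - 6*8) + sqrt(323))**2 = ((-2 - 48) + sqrt(323))**2 = (-50 + sqrt(323))**2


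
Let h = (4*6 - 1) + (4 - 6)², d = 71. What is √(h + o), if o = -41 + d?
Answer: √57 ≈ 7.5498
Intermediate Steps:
h = 27 (h = (24 - 1) + (-2)² = 23 + 4 = 27)
o = 30 (o = -41 + 71 = 30)
√(h + o) = √(27 + 30) = √57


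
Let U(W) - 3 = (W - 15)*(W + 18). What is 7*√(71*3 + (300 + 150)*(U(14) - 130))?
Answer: 7*I*√71337 ≈ 1869.6*I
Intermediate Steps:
U(W) = 3 + (-15 + W)*(18 + W) (U(W) = 3 + (W - 15)*(W + 18) = 3 + (-15 + W)*(18 + W))
7*√(71*3 + (300 + 150)*(U(14) - 130)) = 7*√(71*3 + (300 + 150)*((-267 + 14² + 3*14) - 130)) = 7*√(213 + 450*((-267 + 196 + 42) - 130)) = 7*√(213 + 450*(-29 - 130)) = 7*√(213 + 450*(-159)) = 7*√(213 - 71550) = 7*√(-71337) = 7*(I*√71337) = 7*I*√71337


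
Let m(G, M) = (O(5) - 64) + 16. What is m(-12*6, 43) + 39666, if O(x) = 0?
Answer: 39618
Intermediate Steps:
m(G, M) = -48 (m(G, M) = (0 - 64) + 16 = -64 + 16 = -48)
m(-12*6, 43) + 39666 = -48 + 39666 = 39618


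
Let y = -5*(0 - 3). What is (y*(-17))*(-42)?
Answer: 10710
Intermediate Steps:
y = 15 (y = -5*(-3) = 15)
(y*(-17))*(-42) = (15*(-17))*(-42) = -255*(-42) = 10710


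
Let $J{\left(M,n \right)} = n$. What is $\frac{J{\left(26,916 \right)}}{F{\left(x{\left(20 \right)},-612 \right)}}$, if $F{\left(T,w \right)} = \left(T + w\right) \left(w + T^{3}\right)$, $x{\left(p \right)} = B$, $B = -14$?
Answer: $\frac{229}{525214} \approx 0.00043601$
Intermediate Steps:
$x{\left(p \right)} = -14$
$\frac{J{\left(26,916 \right)}}{F{\left(x{\left(20 \right)},-612 \right)}} = \frac{916}{\left(-14\right)^{4} + \left(-612\right)^{2} - -8568 - 612 \left(-14\right)^{3}} = \frac{916}{38416 + 374544 + 8568 - -1679328} = \frac{916}{38416 + 374544 + 8568 + 1679328} = \frac{916}{2100856} = 916 \cdot \frac{1}{2100856} = \frac{229}{525214}$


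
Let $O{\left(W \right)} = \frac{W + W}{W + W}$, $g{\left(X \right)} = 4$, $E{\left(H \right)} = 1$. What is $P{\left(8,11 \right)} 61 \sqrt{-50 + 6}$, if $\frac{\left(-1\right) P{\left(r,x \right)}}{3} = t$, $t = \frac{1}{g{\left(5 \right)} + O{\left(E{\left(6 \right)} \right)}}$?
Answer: $- \frac{366 i \sqrt{11}}{5} \approx - 242.78 i$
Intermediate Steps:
$O{\left(W \right)} = 1$ ($O{\left(W \right)} = \frac{2 W}{2 W} = 2 W \frac{1}{2 W} = 1$)
$t = \frac{1}{5}$ ($t = \frac{1}{4 + 1} = \frac{1}{5} \approx 0.2$)
$P{\left(r,x \right)} = - \frac{3}{5}$ ($P{\left(r,x \right)} = \left(-3\right) \frac{1}{5} = - \frac{3}{5}$)
$P{\left(8,11 \right)} 61 \sqrt{-50 + 6} = \left(- \frac{3}{5}\right) 61 \sqrt{-50 + 6} = - \frac{183 \sqrt{-44}}{5} = - \frac{183 \cdot 2 i \sqrt{11}}{5} = - \frac{366 i \sqrt{11}}{5}$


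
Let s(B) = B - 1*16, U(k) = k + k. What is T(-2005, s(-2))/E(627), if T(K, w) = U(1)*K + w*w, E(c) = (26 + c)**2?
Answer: -3686/426409 ≈ -0.0086443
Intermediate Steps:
U(k) = 2*k
s(B) = -16 + B (s(B) = B - 16 = -16 + B)
T(K, w) = w**2 + 2*K (T(K, w) = (2*1)*K + w*w = 2*K + w**2 = w**2 + 2*K)
T(-2005, s(-2))/E(627) = ((-16 - 2)**2 + 2*(-2005))/((26 + 627)**2) = ((-18)**2 - 4010)/(653**2) = (324 - 4010)/426409 = -3686*1/426409 = -3686/426409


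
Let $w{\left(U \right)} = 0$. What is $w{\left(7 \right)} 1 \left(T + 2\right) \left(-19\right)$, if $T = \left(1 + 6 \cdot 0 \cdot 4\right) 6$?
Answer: $0$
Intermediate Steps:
$T = 6$ ($T = \left(1 + 0 \cdot 4\right) 6 = \left(1 + 0\right) 6 = 1 \cdot 6 = 6$)
$w{\left(7 \right)} 1 \left(T + 2\right) \left(-19\right) = 0 \cdot 1 \left(6 + 2\right) \left(-19\right) = 0 \cdot 1 \cdot 8 \left(-19\right) = 0 \cdot 8 \left(-19\right) = 0 \left(-19\right) = 0$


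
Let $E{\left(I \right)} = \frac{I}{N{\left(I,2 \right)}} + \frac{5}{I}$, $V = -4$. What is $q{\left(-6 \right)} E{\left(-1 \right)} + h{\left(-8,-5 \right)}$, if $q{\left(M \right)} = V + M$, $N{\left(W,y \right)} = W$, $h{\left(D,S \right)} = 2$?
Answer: $42$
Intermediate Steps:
$q{\left(M \right)} = -4 + M$
$E{\left(I \right)} = 1 + \frac{5}{I}$ ($E{\left(I \right)} = \frac{I}{I} + \frac{5}{I} = 1 + \frac{5}{I}$)
$q{\left(-6 \right)} E{\left(-1 \right)} + h{\left(-8,-5 \right)} = \left(-4 - 6\right) \frac{5 - 1}{-1} + 2 = - 10 \left(\left(-1\right) 4\right) + 2 = \left(-10\right) \left(-4\right) + 2 = 40 + 2 = 42$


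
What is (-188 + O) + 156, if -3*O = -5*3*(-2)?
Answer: -42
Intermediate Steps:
O = -10 (O = -(-5*3)*(-2)/3 = -(-5)*(-2) = -⅓*30 = -10)
(-188 + O) + 156 = (-188 - 10) + 156 = -198 + 156 = -42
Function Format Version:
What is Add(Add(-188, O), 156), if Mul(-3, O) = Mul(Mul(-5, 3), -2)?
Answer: -42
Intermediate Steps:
O = -10 (O = Mul(Rational(-1, 3), Mul(Mul(-5, 3), -2)) = Mul(Rational(-1, 3), Mul(-15, -2)) = Mul(Rational(-1, 3), 30) = -10)
Add(Add(-188, O), 156) = Add(Add(-188, -10), 156) = Add(-198, 156) = -42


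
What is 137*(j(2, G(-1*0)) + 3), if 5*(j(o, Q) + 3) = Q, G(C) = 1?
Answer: 137/5 ≈ 27.400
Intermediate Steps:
j(o, Q) = -3 + Q/5
137*(j(2, G(-1*0)) + 3) = 137*((-3 + (⅕)*1) + 3) = 137*((-3 + ⅕) + 3) = 137*(-14/5 + 3) = 137*(⅕) = 137/5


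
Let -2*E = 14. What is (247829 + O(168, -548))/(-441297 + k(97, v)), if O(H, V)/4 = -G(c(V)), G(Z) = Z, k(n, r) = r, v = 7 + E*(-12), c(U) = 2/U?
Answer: -33952575/60445222 ≈ -0.56171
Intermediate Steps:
E = -7 (E = -½*14 = -7)
v = 91 (v = 7 - 7*(-12) = 7 + 84 = 91)
O(H, V) = -8/V (O(H, V) = 4*(-2/V) = -8/V)
(247829 + O(168, -548))/(-441297 + k(97, v)) = (247829 - 8/(-548))/(-441297 + 91) = (247829 - 8*(-1/548))/(-441206) = (247829 + 2/137)*(-1/441206) = (33952575/137)*(-1/441206) = -33952575/60445222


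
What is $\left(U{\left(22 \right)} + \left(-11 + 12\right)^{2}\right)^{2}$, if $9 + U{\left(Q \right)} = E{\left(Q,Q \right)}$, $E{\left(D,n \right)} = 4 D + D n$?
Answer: $318096$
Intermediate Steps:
$U{\left(Q \right)} = -9 + Q \left(4 + Q\right)$
$\left(U{\left(22 \right)} + \left(-11 + 12\right)^{2}\right)^{2} = \left(\left(-9 + 22 \left(4 + 22\right)\right) + \left(-11 + 12\right)^{2}\right)^{2} = \left(\left(-9 + 22 \cdot 26\right) + 1^{2}\right)^{2} = \left(\left(-9 + 572\right) + 1\right)^{2} = \left(563 + 1\right)^{2} = 564^{2} = 318096$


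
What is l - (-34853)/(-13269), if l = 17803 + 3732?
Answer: 285713062/13269 ≈ 21532.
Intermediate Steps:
l = 21535
l - (-34853)/(-13269) = 21535 - (-34853)/(-13269) = 21535 - (-34853)*(-1)/13269 = 21535 - 1*34853/13269 = 21535 - 34853/13269 = 285713062/13269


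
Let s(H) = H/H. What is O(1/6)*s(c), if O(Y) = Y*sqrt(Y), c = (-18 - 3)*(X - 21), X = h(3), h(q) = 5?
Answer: sqrt(6)/36 ≈ 0.068041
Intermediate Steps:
X = 5
c = 336 (c = (-18 - 3)*(5 - 21) = -21*(-16) = 336)
O(Y) = Y**(3/2)
s(H) = 1
O(1/6)*s(c) = (1/6)**(3/2)*1 = (sqrt(6)/36)*1 = sqrt(6)/36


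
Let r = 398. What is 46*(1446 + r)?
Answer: 84824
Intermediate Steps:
46*(1446 + r) = 46*(1446 + 398) = 46*1844 = 84824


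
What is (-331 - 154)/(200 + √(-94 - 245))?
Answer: -97000/40339 + 485*I*√339/40339 ≈ -2.4046 + 0.22137*I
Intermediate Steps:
(-331 - 154)/(200 + √(-94 - 245)) = -485/(200 + √(-339)) = -485/(200 + I*√339)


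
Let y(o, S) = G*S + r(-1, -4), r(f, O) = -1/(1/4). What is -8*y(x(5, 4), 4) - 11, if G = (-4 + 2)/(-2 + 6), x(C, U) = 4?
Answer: 37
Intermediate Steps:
r(f, O) = -4 (r(f, O) = -1/1/4 = -1*4 = -4)
G = -1/2 (G = -2/4 = -2*1/4 = -1/2 ≈ -0.50000)
y(o, S) = -4 - S/2 (y(o, S) = -S/2 - 4 = -4 - S/2)
-8*y(x(5, 4), 4) - 11 = -8*(-4 - 1/2*4) - 11 = -8*(-4 - 2) - 11 = -8*(-6) - 11 = 48 - 11 = 37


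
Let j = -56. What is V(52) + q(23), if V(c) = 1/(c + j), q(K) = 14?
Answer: 55/4 ≈ 13.750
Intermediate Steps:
V(c) = 1/(-56 + c) (V(c) = 1/(c - 56) = 1/(-56 + c))
V(52) + q(23) = 1/(-56 + 52) + 14 = 1/(-4) + 14 = -¼ + 14 = 55/4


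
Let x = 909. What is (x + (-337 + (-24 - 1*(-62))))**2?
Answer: 372100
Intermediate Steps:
(x + (-337 + (-24 - 1*(-62))))**2 = (909 + (-337 + (-24 - 1*(-62))))**2 = (909 + (-337 + (-24 + 62)))**2 = (909 + (-337 + 38))**2 = (909 - 299)**2 = 610**2 = 372100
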